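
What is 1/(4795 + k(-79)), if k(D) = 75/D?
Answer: 79/378730 ≈ 0.00020859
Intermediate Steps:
1/(4795 + k(-79)) = 1/(4795 + 75/(-79)) = 1/(4795 + 75*(-1/79)) = 1/(4795 - 75/79) = 1/(378730/79) = 79/378730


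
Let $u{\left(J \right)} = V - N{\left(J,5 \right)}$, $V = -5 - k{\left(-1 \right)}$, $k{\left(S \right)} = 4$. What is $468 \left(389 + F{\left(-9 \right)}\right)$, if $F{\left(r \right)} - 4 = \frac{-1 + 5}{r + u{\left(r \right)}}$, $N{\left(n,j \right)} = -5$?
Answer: $183780$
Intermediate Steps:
$V = -9$ ($V = -5 - 4 = -9$)
$u{\left(J \right)} = -4$ ($u{\left(J \right)} = -9 - -5 = -9 + 5 = -4$)
$F{\left(r \right)} = 4 + \frac{4}{-4 + r}$ ($F{\left(r \right)} = 4 + \frac{-1 + 5}{r - 4} = 4 + \frac{4}{-4 + r}$)
$468 \left(389 + F{\left(-9 \right)}\right) = 468 \left(389 + \frac{4 \left(-3 - 9\right)}{-4 - 9}\right) = 468 \left(389 + 4 \frac{1}{-13} \left(-12\right)\right) = 468 \left(389 + 4 \left(- \frac{1}{13}\right) \left(-12\right)\right) = 468 \left(389 + \frac{48}{13}\right) = 468 \cdot \frac{5105}{13} = 183780$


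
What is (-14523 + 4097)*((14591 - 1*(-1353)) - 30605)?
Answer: 152855586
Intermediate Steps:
(-14523 + 4097)*((14591 - 1*(-1353)) - 30605) = -10426*((14591 + 1353) - 30605) = -10426*(15944 - 30605) = -10426*(-14661) = 152855586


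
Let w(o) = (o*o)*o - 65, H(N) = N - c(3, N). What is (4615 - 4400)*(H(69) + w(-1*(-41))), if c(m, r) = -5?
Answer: 14819950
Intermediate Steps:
H(N) = 5 + N (H(N) = N - 1*(-5) = N + 5 = 5 + N)
w(o) = -65 + o**3 (w(o) = o**2*o - 65 = o**3 - 65 = -65 + o**3)
(4615 - 4400)*(H(69) + w(-1*(-41))) = (4615 - 4400)*((5 + 69) + (-65 + (-1*(-41))**3)) = 215*(74 + (-65 + 41**3)) = 215*(74 + (-65 + 68921)) = 215*(74 + 68856) = 215*68930 = 14819950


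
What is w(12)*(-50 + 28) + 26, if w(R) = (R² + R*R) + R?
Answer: -6574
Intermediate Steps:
w(R) = R + 2*R² (w(R) = (R² + R²) + R = 2*R² + R = R + 2*R²)
w(12)*(-50 + 28) + 26 = (12*(1 + 2*12))*(-50 + 28) + 26 = (12*(1 + 24))*(-22) + 26 = (12*25)*(-22) + 26 = 300*(-22) + 26 = -6600 + 26 = -6574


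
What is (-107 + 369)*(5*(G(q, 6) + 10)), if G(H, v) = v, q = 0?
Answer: 20960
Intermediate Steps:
(-107 + 369)*(5*(G(q, 6) + 10)) = (-107 + 369)*(5*(6 + 10)) = 262*(5*16) = 262*80 = 20960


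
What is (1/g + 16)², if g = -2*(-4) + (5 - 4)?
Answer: 21025/81 ≈ 259.57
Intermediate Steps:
g = 9 (g = 8 + 1 = 9)
(1/g + 16)² = (1/9 + 16)² = (⅑ + 16)² = (145/9)² = 21025/81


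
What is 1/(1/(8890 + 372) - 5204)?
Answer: -9262/48199447 ≈ -0.00019216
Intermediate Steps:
1/(1/(8890 + 372) - 5204) = 1/(1/9262 - 5204) = 1/(-48199447/9262) = -9262/48199447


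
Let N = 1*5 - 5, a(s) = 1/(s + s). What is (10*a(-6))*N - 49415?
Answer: -49415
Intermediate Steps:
a(s) = 1/(2*s)
N = 0 (N = 5 - 5 = 0)
(10*a(-6))*N - 49415 = (10*((½)/(-6)))*0 - 49415 = (10*((½)*(-⅙)))*0 - 49415 = (10*(-1/12))*0 - 49415 = -⅚*0 - 49415 = 0 - 49415 = -49415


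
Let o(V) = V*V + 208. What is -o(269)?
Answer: -72569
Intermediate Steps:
o(V) = 208 + V**2 (o(V) = V**2 + 208 = 208 + V**2)
-o(269) = -(208 + 269**2) = -(208 + 72361) = -1*72569 = -72569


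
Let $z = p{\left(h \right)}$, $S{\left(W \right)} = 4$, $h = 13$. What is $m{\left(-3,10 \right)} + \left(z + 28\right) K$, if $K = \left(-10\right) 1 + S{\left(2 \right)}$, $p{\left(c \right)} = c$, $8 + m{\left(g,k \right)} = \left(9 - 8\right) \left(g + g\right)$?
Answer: $-260$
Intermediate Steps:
$m{\left(g,k \right)} = -8 + 2 g$ ($m{\left(g,k \right)} = -8 + \left(9 - 8\right) \left(g + g\right) = -8 + 1 \cdot 2 g = -8 + 2 g$)
$z = 13$
$K = -6$ ($K = \left(-10\right) 1 + 4 = -10 + 4 = -6$)
$m{\left(-3,10 \right)} + \left(z + 28\right) K = \left(-8 + 2 \left(-3\right)\right) + \left(13 + 28\right) \left(-6\right) = \left(-8 - 6\right) + 41 \left(-6\right) = -14 - 246 = -260$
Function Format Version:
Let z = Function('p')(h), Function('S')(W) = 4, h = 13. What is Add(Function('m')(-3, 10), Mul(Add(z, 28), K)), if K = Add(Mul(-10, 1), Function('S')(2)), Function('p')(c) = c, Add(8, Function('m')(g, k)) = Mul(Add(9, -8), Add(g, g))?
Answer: -260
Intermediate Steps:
Function('m')(g, k) = Add(-8, Mul(2, g)) (Function('m')(g, k) = Add(-8, Mul(Add(9, -8), Add(g, g))) = Add(-8, Mul(1, Mul(2, g))) = Add(-8, Mul(2, g)))
z = 13
K = -6 (K = Add(Mul(-10, 1), 4) = Add(-10, 4) = -6)
Add(Function('m')(-3, 10), Mul(Add(z, 28), K)) = Add(Add(-8, Mul(2, -3)), Mul(Add(13, 28), -6)) = Add(Add(-8, -6), Mul(41, -6)) = Add(-14, -246) = -260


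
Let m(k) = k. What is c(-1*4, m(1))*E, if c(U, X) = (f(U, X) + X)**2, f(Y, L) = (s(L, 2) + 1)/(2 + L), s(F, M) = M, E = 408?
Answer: 1632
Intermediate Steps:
f(Y, L) = 3/(2 + L) (f(Y, L) = (2 + 1)/(2 + L) = 3/(2 + L))
c(U, X) = (X + 3/(2 + X))**2 (c(U, X) = (3/(2 + X) + X)**2 = (X + 3/(2 + X))**2)
c(-1*4, m(1))*E = ((3 + 1*(2 + 1))**2/(2 + 1)**2)*408 = ((3 + 1*3)**2/3**2)*408 = ((3 + 3)**2/9)*408 = ((1/9)*6**2)*408 = ((1/9)*36)*408 = 4*408 = 1632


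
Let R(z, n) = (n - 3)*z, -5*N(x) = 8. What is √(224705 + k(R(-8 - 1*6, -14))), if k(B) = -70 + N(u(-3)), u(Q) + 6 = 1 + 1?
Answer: √5615835/5 ≈ 473.96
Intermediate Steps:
u(Q) = -4 (u(Q) = -6 + (1 + 1) = -6 + 2 = -4)
N(x) = -8/5 (N(x) = -⅕*8 = -8/5)
R(z, n) = z*(-3 + n) (R(z, n) = (-3 + n)*z = z*(-3 + n))
k(B) = -358/5 (k(B) = -70 - 8/5 = -358/5)
√(224705 + k(R(-8 - 1*6, -14))) = √(224705 - 358/5) = √(1123167/5) = √5615835/5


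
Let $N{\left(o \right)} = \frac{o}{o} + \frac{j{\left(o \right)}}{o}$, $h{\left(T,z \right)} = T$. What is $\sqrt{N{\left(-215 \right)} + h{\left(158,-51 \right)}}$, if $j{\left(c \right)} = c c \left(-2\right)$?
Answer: $\sqrt{589} \approx 24.269$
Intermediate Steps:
$j{\left(c \right)} = - 2 c^{2}$ ($j{\left(c \right)} = c^{2} \left(-2\right) = - 2 c^{2}$)
$N{\left(o \right)} = 1 - 2 o$ ($N{\left(o \right)} = \frac{o}{o} + \frac{\left(-2\right) o^{2}}{o} = 1 - 2 o$)
$\sqrt{N{\left(-215 \right)} + h{\left(158,-51 \right)}} = \sqrt{\left(1 - -430\right) + 158} = \sqrt{\left(1 + 430\right) + 158} = \sqrt{431 + 158} = \sqrt{589}$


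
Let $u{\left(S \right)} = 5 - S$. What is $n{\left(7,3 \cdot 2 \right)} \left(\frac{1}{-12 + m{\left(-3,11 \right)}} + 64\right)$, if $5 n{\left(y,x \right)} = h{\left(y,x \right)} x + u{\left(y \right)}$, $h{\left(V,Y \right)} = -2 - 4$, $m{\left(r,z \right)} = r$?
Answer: $- \frac{36442}{75} \approx -485.89$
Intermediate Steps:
$h{\left(V,Y \right)} = -6$
$n{\left(y,x \right)} = 1 - \frac{6 x}{5} - \frac{y}{5}$ ($n{\left(y,x \right)} = \frac{- 6 x - \left(-5 + y\right)}{5} = \frac{5 - y - 6 x}{5} = 1 - \frac{6 x}{5} - \frac{y}{5}$)
$n{\left(7,3 \cdot 2 \right)} \left(\frac{1}{-12 + m{\left(-3,11 \right)}} + 64\right) = \left(1 - \frac{6 \cdot 3 \cdot 2}{5} - \frac{7}{5}\right) \left(\frac{1}{-12 - 3} + 64\right) = \left(1 - \frac{36}{5} - \frac{7}{5}\right) \left(\frac{1}{-15} + 64\right) = \left(1 - \frac{36}{5} - \frac{7}{5}\right) \left(- \frac{1}{15} + 64\right) = \left(- \frac{38}{5}\right) \frac{959}{15} = - \frac{36442}{75}$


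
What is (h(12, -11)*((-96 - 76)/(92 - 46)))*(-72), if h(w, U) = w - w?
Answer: 0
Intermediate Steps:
h(w, U) = 0
(h(12, -11)*((-96 - 76)/(92 - 46)))*(-72) = (0*((-96 - 76)/(92 - 46)))*(-72) = (0*(-172/46))*(-72) = (0*(-172*1/46))*(-72) = (0*(-86/23))*(-72) = 0*(-72) = 0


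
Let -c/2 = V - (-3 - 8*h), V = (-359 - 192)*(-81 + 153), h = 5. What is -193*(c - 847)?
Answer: -15133323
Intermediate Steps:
V = -39672 (V = -551*72 = -39672)
c = 79258 (c = -2*(-39672 - (-3 - 8*5)) = -2*(-39672 - (-3 - 40)) = -2*(-39672 - 1*(-43)) = -2*(-39672 + 43) = -2*(-39629) = 79258)
-193*(c - 847) = -193*(79258 - 847) = -193*78411 = -15133323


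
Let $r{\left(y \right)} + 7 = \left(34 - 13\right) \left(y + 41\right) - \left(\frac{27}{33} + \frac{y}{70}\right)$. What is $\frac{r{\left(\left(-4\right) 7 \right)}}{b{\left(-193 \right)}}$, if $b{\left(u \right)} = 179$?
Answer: $\frac{14607}{9845} \approx 1.4837$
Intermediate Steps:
$r{\left(y \right)} = \frac{9385}{11} + \frac{1469 y}{70}$ ($r{\left(y \right)} = -7 - \left(\frac{9}{11} + \frac{y}{70} - \left(34 - 13\right) \left(y + 41\right)\right) = -7 - \left(\frac{9}{11} - 21 \left(41 + y\right) + y \frac{1}{70}\right) = -7 + \left(\left(861 + 21 y\right) - \left(\frac{9}{11} + \frac{y}{70}\right)\right) = -7 + \left(\frac{9462}{11} + \frac{1469 y}{70}\right) = \frac{9385}{11} + \frac{1469 y}{70}$)
$\frac{r{\left(\left(-4\right) 7 \right)}}{b{\left(-193 \right)}} = \frac{\frac{9385}{11} + \frac{1469 \left(\left(-4\right) 7\right)}{70}}{179} = \left(\frac{9385}{11} + \frac{1469}{70} \left(-28\right)\right) \frac{1}{179} = \left(\frac{9385}{11} - \frac{2938}{5}\right) \frac{1}{179} = \frac{14607}{55} \cdot \frac{1}{179} = \frac{14607}{9845}$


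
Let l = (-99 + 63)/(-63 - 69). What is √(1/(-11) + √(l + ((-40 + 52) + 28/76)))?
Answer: √(-3971 + 209*√552178)/209 ≈ 1.8613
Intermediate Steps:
l = 3/11 (l = -36/(-132) = -36*(-1/132) = 3/11 ≈ 0.27273)
√(1/(-11) + √(l + ((-40 + 52) + 28/76))) = √(1/(-11) + √(3/11 + ((-40 + 52) + 28/76))) = √(-1/11 + √(3/11 + (12 + 28*(1/76)))) = √(-1/11 + √(3/11 + (12 + 7/19))) = √(-1/11 + √(3/11 + 235/19)) = √(-1/11 + √(2642/209)) = √(-1/11 + √552178/209)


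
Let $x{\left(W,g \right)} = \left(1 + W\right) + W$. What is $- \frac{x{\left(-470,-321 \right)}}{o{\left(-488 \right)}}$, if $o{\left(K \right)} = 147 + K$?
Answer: $- \frac{939}{341} \approx -2.7537$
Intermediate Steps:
$x{\left(W,g \right)} = 1 + 2 W$
$- \frac{x{\left(-470,-321 \right)}}{o{\left(-488 \right)}} = - \frac{1 + 2 \left(-470\right)}{147 - 488} = - \frac{1 - 940}{-341} = - \frac{\left(-939\right) \left(-1\right)}{341} = \left(-1\right) \frac{939}{341} = - \frac{939}{341}$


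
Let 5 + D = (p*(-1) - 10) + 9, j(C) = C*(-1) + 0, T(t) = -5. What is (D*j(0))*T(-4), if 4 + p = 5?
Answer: 0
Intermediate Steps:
p = 1 (p = -4 + 5 = 1)
j(C) = -C (j(C) = -C + 0 = -C)
D = -7 (D = -5 + ((1*(-1) - 10) + 9) = -5 + ((-1 - 10) + 9) = -5 + (-11 + 9) = -5 - 2 = -7)
(D*j(0))*T(-4) = -(-7)*0*(-5) = -7*0*(-5) = 0*(-5) = 0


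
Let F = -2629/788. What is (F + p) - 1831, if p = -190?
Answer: -1595177/788 ≈ -2024.3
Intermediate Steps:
F = -2629/788 (F = -2629*1/788 = -2629/788 ≈ -3.3363)
(F + p) - 1831 = (-2629/788 - 190) - 1831 = -152349/788 - 1831 = -1595177/788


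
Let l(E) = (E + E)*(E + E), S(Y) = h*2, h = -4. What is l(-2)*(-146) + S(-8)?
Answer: -2344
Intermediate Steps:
S(Y) = -8 (S(Y) = -4*2 = -8)
l(E) = 4*E² (l(E) = (2*E)*(2*E) = 4*E²)
l(-2)*(-146) + S(-8) = (4*(-2)²)*(-146) - 8 = (4*4)*(-146) - 8 = 16*(-146) - 8 = -2336 - 8 = -2344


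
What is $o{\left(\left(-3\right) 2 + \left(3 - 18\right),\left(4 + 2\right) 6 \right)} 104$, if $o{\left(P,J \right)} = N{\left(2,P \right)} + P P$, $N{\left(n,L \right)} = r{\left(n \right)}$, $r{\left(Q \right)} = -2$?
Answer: $45656$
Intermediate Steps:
$N{\left(n,L \right)} = -2$
$o{\left(P,J \right)} = -2 + P^{2}$ ($o{\left(P,J \right)} = -2 + P P = -2 + P^{2}$)
$o{\left(\left(-3\right) 2 + \left(3 - 18\right),\left(4 + 2\right) 6 \right)} 104 = \left(-2 + \left(\left(-3\right) 2 + \left(3 - 18\right)\right)^{2}\right) 104 = \left(-2 + \left(-6 + \left(3 - 18\right)\right)^{2}\right) 104 = \left(-2 + \left(-6 - 15\right)^{2}\right) 104 = \left(-2 + \left(-21\right)^{2}\right) 104 = \left(-2 + 441\right) 104 = 439 \cdot 104 = 45656$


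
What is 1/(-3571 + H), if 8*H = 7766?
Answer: -4/10401 ≈ -0.00038458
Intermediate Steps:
H = 3883/4 (H = (⅛)*7766 = 3883/4 ≈ 970.75)
1/(-3571 + H) = 1/(-3571 + 3883/4) = 1/(-10401/4) = -4/10401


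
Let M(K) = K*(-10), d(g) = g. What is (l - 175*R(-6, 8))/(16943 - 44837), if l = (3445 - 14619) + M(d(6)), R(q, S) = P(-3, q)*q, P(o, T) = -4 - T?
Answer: 4567/13947 ≈ 0.32745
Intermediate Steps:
M(K) = -10*K
R(q, S) = q*(-4 - q) (R(q, S) = (-4 - q)*q = q*(-4 - q))
l = -11234 (l = (3445 - 14619) - 10*6 = -11174 - 60 = -11234)
(l - 175*R(-6, 8))/(16943 - 44837) = (-11234 - (-175)*(-6)*(4 - 6))/(16943 - 44837) = (-11234 - (-175)*(-6)*(-2))/(-27894) = (-11234 - 175*(-12))*(-1/27894) = (-11234 + 2100)*(-1/27894) = -9134*(-1/27894) = 4567/13947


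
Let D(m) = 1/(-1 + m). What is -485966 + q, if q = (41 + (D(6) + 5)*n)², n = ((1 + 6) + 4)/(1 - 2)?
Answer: -12142589/25 ≈ -4.8570e+5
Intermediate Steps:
n = -11 (n = (7 + 4)/(-1) = 11*(-1) = -11)
q = 6561/25 (q = (41 + (1/(-1 + 6) + 5)*(-11))² = (41 + (1/5 + 5)*(-11))² = (41 + (⅕ + 5)*(-11))² = (41 + (26/5)*(-11))² = (41 - 286/5)² = (-81/5)² = 6561/25 ≈ 262.44)
-485966 + q = -485966 + 6561/25 = -12142589/25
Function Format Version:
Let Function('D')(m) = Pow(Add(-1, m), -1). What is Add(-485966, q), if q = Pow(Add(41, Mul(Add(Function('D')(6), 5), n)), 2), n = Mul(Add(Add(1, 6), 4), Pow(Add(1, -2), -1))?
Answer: Rational(-12142589, 25) ≈ -4.8570e+5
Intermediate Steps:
n = -11 (n = Mul(Add(7, 4), Pow(-1, -1)) = Mul(11, -1) = -11)
q = Rational(6561, 25) (q = Pow(Add(41, Mul(Add(Pow(Add(-1, 6), -1), 5), -11)), 2) = Pow(Add(41, Mul(Add(Pow(5, -1), 5), -11)), 2) = Pow(Add(41, Mul(Add(Rational(1, 5), 5), -11)), 2) = Pow(Add(41, Mul(Rational(26, 5), -11)), 2) = Pow(Add(41, Rational(-286, 5)), 2) = Pow(Rational(-81, 5), 2) = Rational(6561, 25) ≈ 262.44)
Add(-485966, q) = Add(-485966, Rational(6561, 25)) = Rational(-12142589, 25)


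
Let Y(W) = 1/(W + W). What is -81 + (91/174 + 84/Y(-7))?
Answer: -218627/174 ≈ -1256.5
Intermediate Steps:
Y(W) = 1/(2*W)
-81 + (91/174 + 84/Y(-7)) = -81 + (91/174 + 84/(((½)/(-7)))) = -81 + (91*(1/174) + 84/(((½)*(-⅐)))) = -81 + (91/174 + 84/(-1/14)) = -81 + (91/174 + 84*(-14)) = -81 + (91/174 - 1176) = -81 - 204533/174 = -218627/174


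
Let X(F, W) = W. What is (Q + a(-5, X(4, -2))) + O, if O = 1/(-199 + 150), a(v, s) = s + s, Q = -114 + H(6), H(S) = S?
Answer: -5489/49 ≈ -112.02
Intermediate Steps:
Q = -108 (Q = -114 + 6 = -108)
a(v, s) = 2*s
O = -1/49 (O = 1/(-49) = -1/49 ≈ -0.020408)
(Q + a(-5, X(4, -2))) + O = (-108 + 2*(-2)) - 1/49 = (-108 - 4) - 1/49 = -112 - 1/49 = -5489/49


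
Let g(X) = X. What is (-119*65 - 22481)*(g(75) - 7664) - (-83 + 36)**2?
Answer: 229307015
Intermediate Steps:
(-119*65 - 22481)*(g(75) - 7664) - (-83 + 36)**2 = (-119*65 - 22481)*(75 - 7664) - (-83 + 36)**2 = (-7735 - 22481)*(-7589) - 1*(-47)**2 = -30216*(-7589) - 1*2209 = 229309224 - 2209 = 229307015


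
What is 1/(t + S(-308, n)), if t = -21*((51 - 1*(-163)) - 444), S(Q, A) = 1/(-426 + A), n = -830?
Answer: 1256/6066479 ≈ 0.00020704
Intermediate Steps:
t = 4830 (t = -21*((51 + 163) - 444) = -21*(214 - 444) = -21*(-230) = 4830)
1/(t + S(-308, n)) = 1/(4830 + 1/(-426 - 830)) = 1/(4830 + 1/(-1256)) = 1/(4830 - 1/1256) = 1/(6066479/1256) = 1256/6066479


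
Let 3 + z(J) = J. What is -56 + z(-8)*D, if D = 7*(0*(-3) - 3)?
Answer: 175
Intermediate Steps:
z(J) = -3 + J
D = -21 (D = 7*(0 - 3) = 7*(-3) = -21)
-56 + z(-8)*D = -56 + (-3 - 8)*(-21) = -56 - 11*(-21) = -56 + 231 = 175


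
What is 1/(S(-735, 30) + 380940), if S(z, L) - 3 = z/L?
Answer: 2/761837 ≈ 2.6252e-6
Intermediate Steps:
S(z, L) = 3 + z/L
1/(S(-735, 30) + 380940) = 1/((3 - 735/30) + 380940) = 1/((3 - 735*1/30) + 380940) = 1/((3 - 49/2) + 380940) = 1/(-43/2 + 380940) = 1/(761837/2) = 2/761837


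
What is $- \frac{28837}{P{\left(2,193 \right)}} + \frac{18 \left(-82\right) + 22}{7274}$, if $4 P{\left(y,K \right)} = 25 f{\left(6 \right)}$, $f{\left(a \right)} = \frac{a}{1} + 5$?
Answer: $- \frac{419720601}{1000175} \approx -419.65$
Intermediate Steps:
$f{\left(a \right)} = 5 + a$ ($f{\left(a \right)} = 1 a + 5 = a + 5 = 5 + a$)
$P{\left(y,K \right)} = \frac{275}{4}$ ($P{\left(y,K \right)} = \frac{25 \left(5 + 6\right)}{4} = \frac{25 \cdot 11}{4} = \frac{1}{4} \cdot 275 = \frac{275}{4}$)
$- \frac{28837}{P{\left(2,193 \right)}} + \frac{18 \left(-82\right) + 22}{7274} = - \frac{28837}{\frac{275}{4}} + \frac{18 \left(-82\right) + 22}{7274} = \left(-28837\right) \frac{4}{275} + \left(-1476 + 22\right) \frac{1}{7274} = - \frac{115348}{275} - \frac{727}{3637} = - \frac{419720601}{1000175}$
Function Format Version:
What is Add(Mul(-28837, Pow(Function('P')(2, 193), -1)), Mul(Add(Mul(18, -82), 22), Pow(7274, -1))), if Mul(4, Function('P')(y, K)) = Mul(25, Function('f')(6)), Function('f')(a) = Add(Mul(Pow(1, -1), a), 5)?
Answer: Rational(-419720601, 1000175) ≈ -419.65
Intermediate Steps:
Function('f')(a) = Add(5, a) (Function('f')(a) = Add(Mul(1, a), 5) = Add(a, 5) = Add(5, a))
Function('P')(y, K) = Rational(275, 4) (Function('P')(y, K) = Mul(Rational(1, 4), Mul(25, Add(5, 6))) = Mul(Rational(1, 4), Mul(25, 11)) = Mul(Rational(1, 4), 275) = Rational(275, 4))
Add(Mul(-28837, Pow(Function('P')(2, 193), -1)), Mul(Add(Mul(18, -82), 22), Pow(7274, -1))) = Add(Mul(-28837, Pow(Rational(275, 4), -1)), Mul(Add(Mul(18, -82), 22), Pow(7274, -1))) = Add(Mul(-28837, Rational(4, 275)), Mul(Add(-1476, 22), Rational(1, 7274))) = Add(Rational(-115348, 275), Mul(-1454, Rational(1, 7274))) = Add(Rational(-115348, 275), Rational(-727, 3637)) = Rational(-419720601, 1000175)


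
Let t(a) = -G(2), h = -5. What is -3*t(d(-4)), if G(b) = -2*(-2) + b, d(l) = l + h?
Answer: 18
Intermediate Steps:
d(l) = -5 + l (d(l) = l - 5 = -5 + l)
G(b) = 4 + b
t(a) = -6 (t(a) = -(4 + 2) = -1*6 = -6)
-3*t(d(-4)) = -3*(-6) = 18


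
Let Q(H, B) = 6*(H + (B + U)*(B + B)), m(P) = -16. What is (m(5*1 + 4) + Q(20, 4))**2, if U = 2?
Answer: 153664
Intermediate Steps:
Q(H, B) = 6*H + 12*B*(2 + B) (Q(H, B) = 6*(H + (B + 2)*(B + B)) = 6*(H + (2 + B)*(2*B)) = 6*(H + 2*B*(2 + B)) = 6*H + 12*B*(2 + B))
(m(5*1 + 4) + Q(20, 4))**2 = (-16 + (6*20 + 12*4**2 + 24*4))**2 = (-16 + (120 + 12*16 + 96))**2 = (-16 + (120 + 192 + 96))**2 = (-16 + 408)**2 = 392**2 = 153664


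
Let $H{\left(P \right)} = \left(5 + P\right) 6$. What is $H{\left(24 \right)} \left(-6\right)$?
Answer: $-1044$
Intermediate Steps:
$H{\left(P \right)} = 30 + 6 P$
$H{\left(24 \right)} \left(-6\right) = \left(30 + 6 \cdot 24\right) \left(-6\right) = \left(30 + 144\right) \left(-6\right) = 174 \left(-6\right) = -1044$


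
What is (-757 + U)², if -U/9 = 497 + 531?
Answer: 100180081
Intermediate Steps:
U = -9252 (U = -9*(497 + 531) = -9*1028 = -9252)
(-757 + U)² = (-757 - 9252)² = (-10009)² = 100180081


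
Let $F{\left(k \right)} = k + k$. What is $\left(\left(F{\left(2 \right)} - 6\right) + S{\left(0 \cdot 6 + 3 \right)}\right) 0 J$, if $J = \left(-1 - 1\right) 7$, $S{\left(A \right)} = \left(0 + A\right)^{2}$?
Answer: $0$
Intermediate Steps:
$S{\left(A \right)} = A^{2}$
$F{\left(k \right)} = 2 k$
$J = -14$ ($J = \left(-2\right) 7 = -14$)
$\left(\left(F{\left(2 \right)} - 6\right) + S{\left(0 \cdot 6 + 3 \right)}\right) 0 J = \left(\left(2 \cdot 2 - 6\right) + \left(0 \cdot 6 + 3\right)^{2}\right) 0 \left(-14\right) = \left(\left(4 - 6\right) + \left(0 + 3\right)^{2}\right) 0 \left(-14\right) = \left(-2 + 3^{2}\right) 0 \left(-14\right) = \left(-2 + 9\right) 0 \left(-14\right) = 7 \cdot 0 \left(-14\right) = 0 \left(-14\right) = 0$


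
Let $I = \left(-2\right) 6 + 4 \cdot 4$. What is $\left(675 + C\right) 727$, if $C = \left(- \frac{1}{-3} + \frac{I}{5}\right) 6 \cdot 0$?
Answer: $490725$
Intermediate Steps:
$I = 4$ ($I = -12 + 16 = 4$)
$C = 0$ ($C = \left(- \frac{1}{-3} + \frac{4}{5}\right) 6 \cdot 0 = \left(\left(-1\right) \left(- \frac{1}{3}\right) + 4 \cdot \frac{1}{5}\right) 6 \cdot 0 = \left(\frac{1}{3} + \frac{4}{5}\right) 6 \cdot 0 = \frac{17}{15} \cdot 6 \cdot 0 = \frac{34}{5} \cdot 0 = 0$)
$\left(675 + C\right) 727 = \left(675 + 0\right) 727 = 675 \cdot 727 = 490725$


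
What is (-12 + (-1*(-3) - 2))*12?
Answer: -132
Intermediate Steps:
(-12 + (-1*(-3) - 2))*12 = (-12 + (3 - 2))*12 = (-12 + 1)*12 = -11*12 = -132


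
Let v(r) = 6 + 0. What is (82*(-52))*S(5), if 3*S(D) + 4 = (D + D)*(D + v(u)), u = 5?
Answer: -451984/3 ≈ -1.5066e+5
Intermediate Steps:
v(r) = 6
S(D) = -4/3 + 2*D*(6 + D)/3 (S(D) = -4/3 + ((D + D)*(D + 6))/3 = -4/3 + ((2*D)*(6 + D))/3 = -4/3 + (2*D*(6 + D))/3 = -4/3 + 2*D*(6 + D)/3)
(82*(-52))*S(5) = (82*(-52))*(-4/3 + 4*5 + (2/3)*5**2) = -4264*(-4/3 + 20 + (2/3)*25) = -4264*(-4/3 + 20 + 50/3) = -4264*106/3 = -451984/3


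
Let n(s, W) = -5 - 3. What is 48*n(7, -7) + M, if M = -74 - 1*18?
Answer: -476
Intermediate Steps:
n(s, W) = -8
M = -92 (M = -74 - 18 = -92)
48*n(7, -7) + M = 48*(-8) - 92 = -384 - 92 = -476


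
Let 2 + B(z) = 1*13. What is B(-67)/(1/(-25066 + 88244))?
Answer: 694958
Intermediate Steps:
B(z) = 11 (B(z) = -2 + 1*13 = -2 + 13 = 11)
B(-67)/(1/(-25066 + 88244)) = 11/(1/(-25066 + 88244)) = 11/(1/63178) = 11*63178 = 694958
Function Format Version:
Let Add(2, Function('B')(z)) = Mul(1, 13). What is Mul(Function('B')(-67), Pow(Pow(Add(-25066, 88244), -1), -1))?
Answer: 694958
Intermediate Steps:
Function('B')(z) = 11 (Function('B')(z) = Add(-2, Mul(1, 13)) = Add(-2, 13) = 11)
Mul(Function('B')(-67), Pow(Pow(Add(-25066, 88244), -1), -1)) = Mul(11, Pow(Pow(Add(-25066, 88244), -1), -1)) = Mul(11, Pow(Pow(63178, -1), -1)) = Mul(11, Pow(Rational(1, 63178), -1)) = Mul(11, 63178) = 694958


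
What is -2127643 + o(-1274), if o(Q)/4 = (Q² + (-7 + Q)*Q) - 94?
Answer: 10892261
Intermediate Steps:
o(Q) = -376 + 4*Q² + 4*Q*(-7 + Q) (o(Q) = 4*((Q² + (-7 + Q)*Q) - 94) = 4*((Q² + Q*(-7 + Q)) - 94) = 4*(-94 + Q² + Q*(-7 + Q)) = -376 + 4*Q² + 4*Q*(-7 + Q))
-2127643 + o(-1274) = -2127643 + (-376 - 28*(-1274) + 8*(-1274)²) = -2127643 + (-376 + 35672 + 8*1623076) = -2127643 + (-376 + 35672 + 12984608) = -2127643 + 13019904 = 10892261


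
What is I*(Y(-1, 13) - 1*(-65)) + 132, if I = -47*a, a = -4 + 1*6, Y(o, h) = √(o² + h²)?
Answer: -5978 - 94*√170 ≈ -7203.6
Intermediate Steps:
Y(o, h) = √(h² + o²)
a = 2 (a = -4 + 6 = 2)
I = -94 (I = -47*2 = -94)
I*(Y(-1, 13) - 1*(-65)) + 132 = -94*(√(13² + (-1)²) - 1*(-65)) + 132 = -94*(√(169 + 1) + 65) + 132 = -94*(√170 + 65) + 132 = -94*(65 + √170) + 132 = (-6110 - 94*√170) + 132 = -5978 - 94*√170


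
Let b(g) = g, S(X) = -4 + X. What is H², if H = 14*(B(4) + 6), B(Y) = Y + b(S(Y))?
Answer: 19600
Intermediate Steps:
B(Y) = -4 + 2*Y (B(Y) = Y + (-4 + Y) = -4 + 2*Y)
H = 140 (H = 14*((-4 + 2*4) + 6) = 14*((-4 + 8) + 6) = 14*(4 + 6) = 14*10 = 140)
H² = 140² = 19600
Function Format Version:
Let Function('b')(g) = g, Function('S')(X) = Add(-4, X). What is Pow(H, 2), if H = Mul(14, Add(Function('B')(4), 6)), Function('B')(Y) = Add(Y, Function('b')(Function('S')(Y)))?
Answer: 19600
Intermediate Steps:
Function('B')(Y) = Add(-4, Mul(2, Y)) (Function('B')(Y) = Add(Y, Add(-4, Y)) = Add(-4, Mul(2, Y)))
H = 140 (H = Mul(14, Add(Add(-4, Mul(2, 4)), 6)) = Mul(14, Add(Add(-4, 8), 6)) = Mul(14, Add(4, 6)) = Mul(14, 10) = 140)
Pow(H, 2) = Pow(140, 2) = 19600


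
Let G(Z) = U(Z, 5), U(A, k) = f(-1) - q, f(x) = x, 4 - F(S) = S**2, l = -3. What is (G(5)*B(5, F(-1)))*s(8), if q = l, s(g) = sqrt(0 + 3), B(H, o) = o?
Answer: 6*sqrt(3) ≈ 10.392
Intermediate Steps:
F(S) = 4 - S**2
s(g) = sqrt(3)
q = -3
U(A, k) = 2 (U(A, k) = -1 - 1*(-3) = -1 + 3 = 2)
G(Z) = 2
(G(5)*B(5, F(-1)))*s(8) = (2*(4 - 1*(-1)**2))*sqrt(3) = (2*(4 - 1*1))*sqrt(3) = (2*(4 - 1))*sqrt(3) = (2*3)*sqrt(3) = 6*sqrt(3)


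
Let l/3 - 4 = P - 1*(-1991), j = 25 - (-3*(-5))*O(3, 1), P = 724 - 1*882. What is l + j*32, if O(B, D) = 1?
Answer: 5831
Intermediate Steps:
P = -158 (P = 724 - 882 = -158)
j = 10 (j = 25 - (-3*(-5)) = 25 - 15 = 10)
l = 5511 (l = 12 + 3*(-158 - 1*(-1991)) = 12 + 3*(-158 + 1991) = 12 + 3*1833 = 12 + 5499 = 5511)
l + j*32 = 5511 + 10*32 = 5511 + 320 = 5831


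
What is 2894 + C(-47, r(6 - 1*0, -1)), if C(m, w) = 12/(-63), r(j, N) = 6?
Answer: 60770/21 ≈ 2893.8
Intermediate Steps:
C(m, w) = -4/21 (C(m, w) = 12*(-1/63) = -4/21)
2894 + C(-47, r(6 - 1*0, -1)) = 2894 - 4/21 = 60770/21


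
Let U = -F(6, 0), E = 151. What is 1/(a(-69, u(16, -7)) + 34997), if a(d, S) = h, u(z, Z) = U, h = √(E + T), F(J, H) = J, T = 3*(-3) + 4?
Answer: 34997/1224789863 - √146/1224789863 ≈ 2.8564e-5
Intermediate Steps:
T = -5 (T = -9 + 4 = -5)
h = √146 (h = √(151 - 5) = √146 ≈ 12.083)
U = -6 (U = -1*6 = -6)
u(z, Z) = -6
a(d, S) = √146
1/(a(-69, u(16, -7)) + 34997) = 1/(√146 + 34997) = 1/(34997 + √146)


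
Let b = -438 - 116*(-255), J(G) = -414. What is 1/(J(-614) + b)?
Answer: 1/28728 ≈ 3.4809e-5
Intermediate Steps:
b = 29142 (b = -438 + 29580 = 29142)
1/(J(-614) + b) = 1/(-414 + 29142) = 1/28728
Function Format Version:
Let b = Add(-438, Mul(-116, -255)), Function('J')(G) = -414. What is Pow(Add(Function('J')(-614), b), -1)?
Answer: Rational(1, 28728) ≈ 3.4809e-5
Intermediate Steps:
b = 29142 (b = Add(-438, 29580) = 29142)
Pow(Add(Function('J')(-614), b), -1) = Pow(Add(-414, 29142), -1) = Pow(28728, -1) = Rational(1, 28728)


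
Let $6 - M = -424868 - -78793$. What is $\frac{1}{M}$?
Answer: $\frac{1}{346081} \approx 2.8895 \cdot 10^{-6}$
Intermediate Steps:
$M = 346081$ ($M = 6 - \left(-424868 - -78793\right) = 6 - \left(-424868 + 78793\right) = 6 - -346075 = 6 + 346075 = 346081$)
$\frac{1}{M} = \frac{1}{346081}$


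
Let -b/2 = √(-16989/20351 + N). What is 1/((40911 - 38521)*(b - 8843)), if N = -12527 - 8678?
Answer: -752987/15931469455750 + 2*I*√2195669105086/1903810599962125 ≈ -4.7264e-8 + 1.5566e-9*I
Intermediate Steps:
N = -21205
b = -4*I*√2195669105086/20351 (b = -2*√(-16989/20351 - 21205) = -4*I*√2195669105086/20351 ≈ -291.24*I)
1/((40911 - 38521)*(b - 8843)) = 1/((40911 - 38521)*(-4*I*√2195669105086/20351 - 8843)) = 1/(2390*(-8843 - 4*I*√2195669105086/20351)) = 1/(-21134770 - 9560*I*√2195669105086/20351)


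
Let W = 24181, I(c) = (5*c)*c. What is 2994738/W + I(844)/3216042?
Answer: 4858664085538/38883555801 ≈ 124.95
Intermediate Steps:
I(c) = 5*c**2
2994738/W + I(844)/3216042 = 2994738/24181 + (5*844**2)/3216042 = 2994738*(1/24181) + (5*712336)*(1/3216042) = 2994738/24181 + 3561680*(1/3216042) = 2994738/24181 + 1780840/1608021 = 4858664085538/38883555801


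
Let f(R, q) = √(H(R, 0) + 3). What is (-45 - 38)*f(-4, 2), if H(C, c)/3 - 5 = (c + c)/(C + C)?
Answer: -249*√2 ≈ -352.14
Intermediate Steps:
H(C, c) = 15 + 3*c/C (H(C, c) = 15 + 3*((c + c)/(C + C)) = 15 + 3*((2*c)/((2*C))) = 15 + 3*((2*c)*(1/(2*C))) = 15 + 3*(c/C) = 15 + 3*c/C)
f(R, q) = 3*√2 (f(R, q) = √((15 + 3*0/R) + 3) = √((15 + 0) + 3) = √(15 + 3) = √18 = 3*√2)
(-45 - 38)*f(-4, 2) = (-45 - 38)*(3*√2) = -249*√2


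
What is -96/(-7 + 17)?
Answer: -48/5 ≈ -9.6000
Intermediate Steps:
-96/(-7 + 17) = -96/10 = (1/10)*(-96) = -48/5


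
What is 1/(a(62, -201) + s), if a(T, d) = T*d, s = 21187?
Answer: 1/8725 ≈ 0.00011461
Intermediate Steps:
1/(a(62, -201) + s) = 1/(62*(-201) + 21187) = 1/(-12462 + 21187) = 1/8725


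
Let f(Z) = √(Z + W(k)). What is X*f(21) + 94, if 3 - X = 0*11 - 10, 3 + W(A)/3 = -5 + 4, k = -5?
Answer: 133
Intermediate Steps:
W(A) = -12 (W(A) = -9 + 3*(-5 + 4) = -9 + 3*(-1) = -9 - 3 = -12)
X = 13 (X = 3 - (0*11 - 10) = 3 - (0 - 10) = 3 - 1*(-10) = 3 + 10 = 13)
f(Z) = √(-12 + Z) (f(Z) = √(Z - 12) = √(-12 + Z))
X*f(21) + 94 = 13*√(-12 + 21) + 94 = 13*√9 + 94 = 13*3 + 94 = 39 + 94 = 133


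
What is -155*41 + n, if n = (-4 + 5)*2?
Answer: -6353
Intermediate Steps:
n = 2 (n = 1*2 = 2)
-155*41 + n = -155*41 + 2 = -6355 + 2 = -6353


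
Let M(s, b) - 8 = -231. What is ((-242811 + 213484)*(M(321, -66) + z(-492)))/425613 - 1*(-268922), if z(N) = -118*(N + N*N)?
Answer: 950443920299/425613 ≈ 2.2331e+6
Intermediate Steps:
M(s, b) = -223 (M(s, b) = 8 - 231 = -223)
z(N) = -118*N - 118*N² (z(N) = -118*(N + N²) = -118*N - 118*N²)
((-242811 + 213484)*(M(321, -66) + z(-492)))/425613 - 1*(-268922) = ((-242811 + 213484)*(-223 - 118*(-492)*(1 - 492)))/425613 - 1*(-268922) = -29327*(-223 - 118*(-492)*(-491))*(1/425613) + 268922 = -29327*(-223 - 28505496)*(1/425613) + 268922 = -29327*(-28505719)*(1/425613) + 268922 = 835987221113*(1/425613) + 268922 = 835987221113/425613 + 268922 = 950443920299/425613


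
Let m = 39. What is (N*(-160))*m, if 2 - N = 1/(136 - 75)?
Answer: -755040/61 ≈ -12378.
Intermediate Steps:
N = 121/61 (N = 2 - 1/(136 - 75) = 2 - 1/61 = 121/61 ≈ 1.9836)
(N*(-160))*m = ((121/61)*(-160))*39 = -19360/61*39 = -755040/61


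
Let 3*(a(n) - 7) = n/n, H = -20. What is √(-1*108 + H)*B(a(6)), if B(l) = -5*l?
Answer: -880*I*√2/3 ≈ -414.84*I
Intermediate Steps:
a(n) = 22/3 (a(n) = 7 + (n/n)/3 = 7 + (⅓)*1 = 7 + ⅓ = 22/3)
√(-1*108 + H)*B(a(6)) = √(-1*108 - 20)*(-5*22/3) = √(-108 - 20)*(-110/3) = √(-128)*(-110/3) = (8*I*√2)*(-110/3) = -880*I*√2/3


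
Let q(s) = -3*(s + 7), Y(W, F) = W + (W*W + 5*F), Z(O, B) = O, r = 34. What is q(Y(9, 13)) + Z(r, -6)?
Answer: -452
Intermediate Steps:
Y(W, F) = W + W² + 5*F (Y(W, F) = W + (W² + 5*F) = W + W² + 5*F)
q(s) = -21 - 3*s (q(s) = -3*(7 + s) = -21 - 3*s)
q(Y(9, 13)) + Z(r, -6) = (-21 - 3*(9 + 9² + 5*13)) + 34 = (-21 - 3*(9 + 81 + 65)) + 34 = (-21 - 3*155) + 34 = (-21 - 465) + 34 = -486 + 34 = -452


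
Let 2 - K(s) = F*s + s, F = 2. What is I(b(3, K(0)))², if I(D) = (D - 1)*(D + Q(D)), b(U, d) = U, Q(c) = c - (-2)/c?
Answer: 1600/9 ≈ 177.78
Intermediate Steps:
K(s) = 2 - 3*s (K(s) = 2 - (2*s + s) = 2 - 3*s)
Q(c) = c + 2/c
I(D) = (-1 + D)*(2*D + 2/D) (I(D) = (D - 1)*(D + (D + 2/D)) = (-1 + D)*(2*D + 2/D))
I(b(3, K(0)))² = (2*(-1 + 3*(1 + 3² - 1*3))/3)² = (2*(⅓)*(-1 + 3*(1 + 9 - 3)))² = (2*(⅓)*(-1 + 3*7))² = (2*(⅓)*(-1 + 21))² = (2*(⅓)*20)² = (40/3)² = 1600/9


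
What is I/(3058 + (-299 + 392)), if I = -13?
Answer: -13/3151 ≈ -0.0041257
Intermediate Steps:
I/(3058 + (-299 + 392)) = -13/(3058 + (-299 + 392)) = -13/(3058 + 93) = -13/3151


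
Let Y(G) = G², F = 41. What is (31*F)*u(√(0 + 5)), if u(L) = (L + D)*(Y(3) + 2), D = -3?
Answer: -41943 + 13981*√5 ≈ -10681.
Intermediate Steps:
u(L) = -33 + 11*L (u(L) = (L - 3)*(3² + 2) = (-3 + L)*(9 + 2) = (-3 + L)*11 = -33 + 11*L)
(31*F)*u(√(0 + 5)) = (31*41)*(-33 + 11*√(0 + 5)) = 1271*(-33 + 11*√5) = -41943 + 13981*√5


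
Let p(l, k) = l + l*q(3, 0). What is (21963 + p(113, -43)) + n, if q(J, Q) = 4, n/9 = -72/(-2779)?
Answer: 62605960/2779 ≈ 22528.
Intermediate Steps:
n = 648/2779 (n = 9*(-72/(-2779)) = 9*(-72*(-1/2779)) = 9*(72/2779) = 648/2779 ≈ 0.23318)
p(l, k) = 5*l (p(l, k) = l + l*4 = l + 4*l = 5*l)
(21963 + p(113, -43)) + n = (21963 + 5*113) + 648/2779 = (21963 + 565) + 648/2779 = 22528 + 648/2779 = 62605960/2779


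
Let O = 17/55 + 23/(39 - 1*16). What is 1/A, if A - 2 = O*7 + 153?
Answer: 55/9029 ≈ 0.0060915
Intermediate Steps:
O = 72/55 (O = 17*(1/55) + 23/(39 - 16) = 17/55 + 23/23 = 17/55 + 23*(1/23) = 17/55 + 1 = 72/55 ≈ 1.3091)
A = 9029/55 (A = 2 + ((72/55)*7 + 153) = 2 + (504/55 + 153) = 2 + 8919/55 = 9029/55 ≈ 164.16)
1/A = 1/(9029/55) = 55/9029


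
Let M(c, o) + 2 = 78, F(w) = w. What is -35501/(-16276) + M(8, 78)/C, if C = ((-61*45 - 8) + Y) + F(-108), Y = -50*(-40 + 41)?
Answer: 102106435/47379436 ≈ 2.1551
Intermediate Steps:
M(c, o) = 76 (M(c, o) = -2 + 78 = 76)
Y = -50 (Y = -50*1 = -50)
C = -2911 (C = ((-61*45 - 8) - 50) - 108 = ((-2745 - 8) - 50) - 108 = (-2753 - 50) - 108 = -2803 - 108 = -2911)
-35501/(-16276) + M(8, 78)/C = -35501/(-16276) + 76/(-2911) = -35501*(-1/16276) + 76*(-1/2911) = 35501/16276 - 76/2911 = 102106435/47379436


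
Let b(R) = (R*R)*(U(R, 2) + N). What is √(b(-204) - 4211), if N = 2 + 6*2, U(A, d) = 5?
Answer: √786493 ≈ 886.84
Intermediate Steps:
N = 14 (N = 2 + 12 = 14)
b(R) = 19*R² (b(R) = (R*R)*(5 + 14) = R²*19 = 19*R²)
√(b(-204) - 4211) = √(19*(-204)² - 4211) = √(19*41616 - 4211) = √(790704 - 4211) = √786493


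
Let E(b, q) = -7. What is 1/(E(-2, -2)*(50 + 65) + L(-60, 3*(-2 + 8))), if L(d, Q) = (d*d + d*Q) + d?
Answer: 1/1655 ≈ 0.00060423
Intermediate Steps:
L(d, Q) = d + d**2 + Q*d (L(d, Q) = (d**2 + Q*d) + d = d + d**2 + Q*d)
1/(E(-2, -2)*(50 + 65) + L(-60, 3*(-2 + 8))) = 1/(-7*(50 + 65) - 60*(1 + 3*(-2 + 8) - 60)) = 1/(-7*115 - 60*(1 + 3*6 - 60)) = 1/(-805 - 60*(1 + 18 - 60)) = 1/(-805 - 60*(-41)) = 1/(-805 + 2460) = 1/1655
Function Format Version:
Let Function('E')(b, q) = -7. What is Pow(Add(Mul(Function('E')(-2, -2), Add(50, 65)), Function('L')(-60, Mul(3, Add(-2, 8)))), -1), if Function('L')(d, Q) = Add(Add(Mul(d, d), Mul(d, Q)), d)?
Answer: Rational(1, 1655) ≈ 0.00060423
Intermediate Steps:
Function('L')(d, Q) = Add(d, Pow(d, 2), Mul(Q, d)) (Function('L')(d, Q) = Add(Add(Pow(d, 2), Mul(Q, d)), d) = Add(d, Pow(d, 2), Mul(Q, d)))
Pow(Add(Mul(Function('E')(-2, -2), Add(50, 65)), Function('L')(-60, Mul(3, Add(-2, 8)))), -1) = Pow(Add(Mul(-7, Add(50, 65)), Mul(-60, Add(1, Mul(3, Add(-2, 8)), -60))), -1) = Pow(Add(Mul(-7, 115), Mul(-60, Add(1, Mul(3, 6), -60))), -1) = Pow(Add(-805, Mul(-60, Add(1, 18, -60))), -1) = Pow(Add(-805, Mul(-60, -41)), -1) = Pow(Add(-805, 2460), -1) = Pow(1655, -1) = Rational(1, 1655)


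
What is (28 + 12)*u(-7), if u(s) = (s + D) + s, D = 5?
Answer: -360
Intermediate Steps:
u(s) = 5 + 2*s (u(s) = (s + 5) + s = (5 + s) + s = 5 + 2*s)
(28 + 12)*u(-7) = (28 + 12)*(5 + 2*(-7)) = 40*(5 - 14) = 40*(-9) = -360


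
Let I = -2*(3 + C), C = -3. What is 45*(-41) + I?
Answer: -1845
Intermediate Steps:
I = 0 (I = -2*(3 - 3) = -2*0 = 0)
45*(-41) + I = 45*(-41) + 0 = -1845 + 0 = -1845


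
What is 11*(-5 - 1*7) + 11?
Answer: -121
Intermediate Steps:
11*(-5 - 1*7) + 11 = 11*(-5 - 7) + 11 = 11*(-12) + 11 = -132 + 11 = -121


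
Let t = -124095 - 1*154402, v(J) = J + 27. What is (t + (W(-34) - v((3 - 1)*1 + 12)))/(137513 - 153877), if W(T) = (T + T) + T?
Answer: 69660/4091 ≈ 17.028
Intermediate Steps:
v(J) = 27 + J
W(T) = 3*T (W(T) = 2*T + T = 3*T)
t = -278497 (t = -124095 - 154402 = -278497)
(t + (W(-34) - v((3 - 1)*1 + 12)))/(137513 - 153877) = (-278497 + (3*(-34) - (27 + ((3 - 1)*1 + 12))))/(137513 - 153877) = (-278497 + (-102 - (27 + (2*1 + 12))))/(-16364) = (-278497 + (-102 - (27 + (2 + 12))))*(-1/16364) = (-278497 + (-102 - (27 + 14)))*(-1/16364) = (-278497 + (-102 - 1*41))*(-1/16364) = (-278497 + (-102 - 41))*(-1/16364) = (-278497 - 143)*(-1/16364) = -278640*(-1/16364) = 69660/4091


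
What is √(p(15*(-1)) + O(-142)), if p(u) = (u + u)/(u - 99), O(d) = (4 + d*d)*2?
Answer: √14561391/19 ≈ 200.84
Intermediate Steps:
O(d) = 8 + 2*d² (O(d) = (4 + d²)*2 = 8 + 2*d²)
p(u) = 2*u/(-99 + u) (p(u) = (2*u)/(-99 + u) = 2*u/(-99 + u))
√(p(15*(-1)) + O(-142)) = √(2*(15*(-1))/(-99 + 15*(-1)) + (8 + 2*(-142)²)) = √(2*(-15)/(-99 - 15) + (8 + 2*20164)) = √(2*(-15)/(-114) + (8 + 40328)) = √(2*(-15)*(-1/114) + 40336) = √(5/19 + 40336) = √(766389/19) = √14561391/19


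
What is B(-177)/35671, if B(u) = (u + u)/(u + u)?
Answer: 1/35671 ≈ 2.8034e-5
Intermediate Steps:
B(u) = 1 (B(u) = (2*u)/((2*u)) = (2*u)*(1/(2*u)) = 1)
B(-177)/35671 = 1/35671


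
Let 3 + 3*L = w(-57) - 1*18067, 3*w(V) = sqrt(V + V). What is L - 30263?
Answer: -108859/3 + I*sqrt(114)/9 ≈ -36286.0 + 1.1863*I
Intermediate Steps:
w(V) = sqrt(2)*sqrt(V)/3 (w(V) = sqrt(V + V)/3 = sqrt(2*V)/3 = (sqrt(2)*sqrt(V))/3 = sqrt(2)*sqrt(V)/3)
L = -18070/3 + I*sqrt(114)/9 (L = -1 + (sqrt(2)*sqrt(-57)/3 - 1*18067)/3 = -1 + (sqrt(2)*(I*sqrt(57))/3 - 18067)/3 = -1 + (I*sqrt(114)/3 - 18067)/3 = -1 + (-18067 + I*sqrt(114)/3)/3 = -1 + (-18067/3 + I*sqrt(114)/9) = -18070/3 + I*sqrt(114)/9 ≈ -6023.3 + 1.1863*I)
L - 30263 = (-18070/3 + I*sqrt(114)/9) - 30263 = -108859/3 + I*sqrt(114)/9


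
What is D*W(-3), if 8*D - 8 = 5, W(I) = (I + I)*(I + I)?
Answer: 117/2 ≈ 58.500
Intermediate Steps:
W(I) = 4*I² (W(I) = (2*I)*(2*I) = 4*I²)
D = 13/8 (D = 1 + (⅛)*5 = 1 + 5/8 = 13/8 ≈ 1.6250)
D*W(-3) = 13*(4*(-3)²)/8 = 13*(4*9)/8 = (13/8)*36 = 117/2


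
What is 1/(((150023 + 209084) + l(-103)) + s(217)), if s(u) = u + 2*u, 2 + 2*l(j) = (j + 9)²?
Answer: 1/364175 ≈ 2.7459e-6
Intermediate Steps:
l(j) = -1 + (9 + j)²/2 (l(j) = -1 + (j + 9)²/2 = -1 + (9 + j)²/2)
s(u) = 3*u
1/(((150023 + 209084) + l(-103)) + s(217)) = 1/(((150023 + 209084) + (-1 + (9 - 103)²/2)) + 3*217) = 1/((359107 + (-1 + (½)*(-94)²)) + 651) = 1/((359107 + (-1 + (½)*8836)) + 651) = 1/((359107 + (-1 + 4418)) + 651) = 1/((359107 + 4417) + 651) = 1/(363524 + 651) = 1/364175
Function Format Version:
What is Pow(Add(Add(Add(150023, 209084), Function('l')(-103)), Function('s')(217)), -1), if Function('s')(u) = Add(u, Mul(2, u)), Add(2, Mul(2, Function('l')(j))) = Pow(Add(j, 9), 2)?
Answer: Rational(1, 364175) ≈ 2.7459e-6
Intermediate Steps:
Function('l')(j) = Add(-1, Mul(Rational(1, 2), Pow(Add(9, j), 2))) (Function('l')(j) = Add(-1, Mul(Rational(1, 2), Pow(Add(j, 9), 2))) = Add(-1, Mul(Rational(1, 2), Pow(Add(9, j), 2))))
Function('s')(u) = Mul(3, u)
Pow(Add(Add(Add(150023, 209084), Function('l')(-103)), Function('s')(217)), -1) = Pow(Add(Add(Add(150023, 209084), Add(-1, Mul(Rational(1, 2), Pow(Add(9, -103), 2)))), Mul(3, 217)), -1) = Pow(Add(Add(359107, Add(-1, Mul(Rational(1, 2), Pow(-94, 2)))), 651), -1) = Pow(Add(Add(359107, Add(-1, Mul(Rational(1, 2), 8836))), 651), -1) = Pow(Add(Add(359107, Add(-1, 4418)), 651), -1) = Pow(Add(Add(359107, 4417), 651), -1) = Pow(Add(363524, 651), -1) = Pow(364175, -1) = Rational(1, 364175)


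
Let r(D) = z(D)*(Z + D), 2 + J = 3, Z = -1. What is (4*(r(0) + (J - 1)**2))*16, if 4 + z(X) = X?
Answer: 256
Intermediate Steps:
J = 1 (J = -2 + 3 = 1)
z(X) = -4 + X
r(D) = (-1 + D)*(-4 + D) (r(D) = (-4 + D)*(-1 + D) = (-1 + D)*(-4 + D))
(4*(r(0) + (J - 1)**2))*16 = (4*((-1 + 0)*(-4 + 0) + (1 - 1)**2))*16 = (4*(-1*(-4) + 0**2))*16 = (4*(4 + 0))*16 = (4*4)*16 = 16*16 = 256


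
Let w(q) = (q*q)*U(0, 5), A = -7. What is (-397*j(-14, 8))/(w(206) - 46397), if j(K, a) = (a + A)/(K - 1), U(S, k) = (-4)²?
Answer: 397/9488685 ≈ 4.1839e-5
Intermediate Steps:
U(S, k) = 16
w(q) = 16*q² (w(q) = (q*q)*16 = q²*16 = 16*q²)
j(K, a) = (-7 + a)/(-1 + K) (j(K, a) = (a - 7)/(K - 1) = (-7 + a)/(-1 + K))
(-397*j(-14, 8))/(w(206) - 46397) = (-397*(-7 + 8)/(-1 - 14))/(16*206² - 46397) = (-397/(-15))/(16*42436 - 46397) = (-(-397)/15)/(678976 - 46397) = -397*(-1/15)/632579 = (397/15)*(1/632579) = 397/9488685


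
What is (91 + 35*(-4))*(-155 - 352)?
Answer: 24843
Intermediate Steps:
(91 + 35*(-4))*(-155 - 352) = (91 - 140)*(-507) = -49*(-507) = 24843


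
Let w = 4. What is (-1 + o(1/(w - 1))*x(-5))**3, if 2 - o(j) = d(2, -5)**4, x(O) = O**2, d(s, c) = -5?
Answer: -3778921022976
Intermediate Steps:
o(j) = -623 (o(j) = 2 - 1*(-5)**4 = 2 - 1*625 = 2 - 625 = -623)
(-1 + o(1/(w - 1))*x(-5))**3 = (-1 - 623*(-5)**2)**3 = (-1 - 623*25)**3 = (-1 - 15575)**3 = (-15576)**3 = -3778921022976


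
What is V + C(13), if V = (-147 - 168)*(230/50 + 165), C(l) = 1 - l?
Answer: -53436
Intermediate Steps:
V = -53424 (V = -315*(230*(1/50) + 165) = -315*(23/5 + 165) = -315*848/5 = -53424)
V + C(13) = -53424 + (1 - 1*13) = -53424 + (1 - 13) = -53424 - 12 = -53436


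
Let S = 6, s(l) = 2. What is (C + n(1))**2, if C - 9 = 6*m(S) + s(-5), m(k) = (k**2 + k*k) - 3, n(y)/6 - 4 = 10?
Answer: 259081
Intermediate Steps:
n(y) = 84 (n(y) = 24 + 6*10 = 24 + 60 = 84)
m(k) = -3 + 2*k**2 (m(k) = (k**2 + k**2) - 3 = 2*k**2 - 3 = -3 + 2*k**2)
C = 425 (C = 9 + (6*(-3 + 2*6**2) + 2) = 9 + (6*(-3 + 2*36) + 2) = 9 + (6*(-3 + 72) + 2) = 9 + (6*69 + 2) = 9 + (414 + 2) = 9 + 416 = 425)
(C + n(1))**2 = (425 + 84)**2 = 509**2 = 259081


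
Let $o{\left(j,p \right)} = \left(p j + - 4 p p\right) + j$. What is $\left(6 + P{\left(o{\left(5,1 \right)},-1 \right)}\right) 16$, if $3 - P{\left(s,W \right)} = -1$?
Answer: $160$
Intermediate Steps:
$o{\left(j,p \right)} = j - 4 p^{2} + j p$ ($o{\left(j,p \right)} = \left(j p - 4 p^{2}\right) + j = \left(- 4 p^{2} + j p\right) + j = j - 4 p^{2} + j p$)
$P{\left(s,W \right)} = 4$ ($P{\left(s,W \right)} = 3 - -1 = 3 + 1 = 4$)
$\left(6 + P{\left(o{\left(5,1 \right)},-1 \right)}\right) 16 = \left(6 + 4\right) 16 = 10 \cdot 16 = 160$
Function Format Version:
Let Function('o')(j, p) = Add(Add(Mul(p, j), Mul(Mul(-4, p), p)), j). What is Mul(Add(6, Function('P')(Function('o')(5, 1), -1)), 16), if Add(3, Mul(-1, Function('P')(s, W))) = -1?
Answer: 160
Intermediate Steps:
Function('o')(j, p) = Add(j, Mul(-4, Pow(p, 2)), Mul(j, p)) (Function('o')(j, p) = Add(Add(Mul(j, p), Mul(-4, Pow(p, 2))), j) = Add(Add(Mul(-4, Pow(p, 2)), Mul(j, p)), j) = Add(j, Mul(-4, Pow(p, 2)), Mul(j, p)))
Function('P')(s, W) = 4 (Function('P')(s, W) = Add(3, Mul(-1, -1)) = Add(3, 1) = 4)
Mul(Add(6, Function('P')(Function('o')(5, 1), -1)), 16) = Mul(Add(6, 4), 16) = Mul(10, 16) = 160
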